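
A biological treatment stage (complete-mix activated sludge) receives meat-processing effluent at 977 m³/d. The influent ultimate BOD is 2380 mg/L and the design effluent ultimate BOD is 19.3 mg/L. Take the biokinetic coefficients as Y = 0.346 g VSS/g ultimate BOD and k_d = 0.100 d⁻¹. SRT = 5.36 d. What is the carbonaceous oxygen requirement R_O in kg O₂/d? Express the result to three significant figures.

R_O ≈ 1570 kg O₂/d

Correct the yield for decay: Y_obs = Y/(1 + k_d θ_c) = 0.346 / (1 + 0.100 × 5.36) = 0.346 / 1.536 = 0.2253.
Q·(S₀ − S) = 977 × (2380 − 19.3) × 10⁻³ = 2306 kg/d removed.
P_X = Y_obs·Q·(S₀ − S) = 0.2253 × 2306 = 519.5 kg VSS/d.
R_O = Q·(S₀ − S) − 1.42·P_X = 2306 − 1.42 × 519.5 = 1569 kg O₂/d.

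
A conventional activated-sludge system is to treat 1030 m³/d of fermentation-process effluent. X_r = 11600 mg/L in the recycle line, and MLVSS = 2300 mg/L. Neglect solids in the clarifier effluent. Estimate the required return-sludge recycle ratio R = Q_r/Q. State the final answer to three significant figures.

R ≈ 0.247

R = Q_r/Q = X/(X_r − X) = 2300 / (11600 − 2300) = 0.2473.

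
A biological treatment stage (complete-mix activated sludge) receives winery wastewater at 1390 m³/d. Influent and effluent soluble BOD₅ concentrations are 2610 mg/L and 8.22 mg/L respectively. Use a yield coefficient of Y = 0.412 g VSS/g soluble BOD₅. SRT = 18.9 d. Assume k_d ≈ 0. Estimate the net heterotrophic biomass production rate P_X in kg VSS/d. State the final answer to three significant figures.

P_X ≈ 1490 kg VSS/d

With endogenous decay neglected, the observed yield equals the true yield: Y_obs = Y = 0.412 g VSS/g soluble BOD₅.
Q·(S₀ − S) = 1390 × (2610 − 8.22) × 10⁻³ = 3616 kg/d removed.
P_X = Y_obs · Q(S₀ − S) = 0.4120 × 3616 = 1490 kg VSS/d.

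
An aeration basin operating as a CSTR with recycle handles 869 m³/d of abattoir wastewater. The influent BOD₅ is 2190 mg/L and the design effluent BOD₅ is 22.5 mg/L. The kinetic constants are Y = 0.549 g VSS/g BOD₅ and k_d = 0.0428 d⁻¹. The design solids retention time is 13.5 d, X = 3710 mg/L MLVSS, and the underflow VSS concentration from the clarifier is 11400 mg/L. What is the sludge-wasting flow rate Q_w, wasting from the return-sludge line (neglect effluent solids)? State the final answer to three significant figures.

Rearranging the biomass balance for a CMAS with decay, V = Y·Q·ΔS·θ_c / [X·(1+k_d θ_c)] = 0.549 × 869 × (2190 − 22.5) × 13.5 / [3710 × (1 + 0.0428 × 13.5)] = 1.4×10^7 / 5854 = 2385 m³.
Wasting from the return line (neglecting effluent solids): Q_w = V·X / (θ_c·X_r) = 2385 × 3710 / (13.5 × 11400) = 57.49 m³/d.

Q_w ≈ 57.5 m³/d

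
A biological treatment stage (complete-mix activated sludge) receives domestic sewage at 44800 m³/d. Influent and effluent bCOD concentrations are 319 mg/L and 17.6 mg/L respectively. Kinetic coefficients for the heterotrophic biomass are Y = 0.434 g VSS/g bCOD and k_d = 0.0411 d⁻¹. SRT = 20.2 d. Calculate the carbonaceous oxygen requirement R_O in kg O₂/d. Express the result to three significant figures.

Y_obs = Y / (1 + k_d θ_c) = 0.434 / (1 + 0.0411 × 20.2) = 0.434 / 1.830 = 0.2371.
Q·(S₀ − S) = 44800 × (319 − 17.6) × 10⁻³ = 13503 kg/d removed.
Biomass synthesised: P_X = Y_obs × 13503 = 3202 kg VSS/d.
Carbonaceous O₂ demand = substrate oxidised − cell-mass equivalent = 13503 − 1.42 × 3202 = 8956 kg O₂/d.

R_O ≈ 8960 kg O₂/d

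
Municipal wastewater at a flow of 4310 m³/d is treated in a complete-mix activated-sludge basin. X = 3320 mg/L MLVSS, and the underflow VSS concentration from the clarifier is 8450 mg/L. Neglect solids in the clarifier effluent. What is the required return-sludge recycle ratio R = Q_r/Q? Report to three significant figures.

R ≈ 0.647

Solids balance on the clarifier gives (1+R)X = R·X_r, so R = X/(X_r − X) = 3320 / (8450 − 3320) = 0.6472.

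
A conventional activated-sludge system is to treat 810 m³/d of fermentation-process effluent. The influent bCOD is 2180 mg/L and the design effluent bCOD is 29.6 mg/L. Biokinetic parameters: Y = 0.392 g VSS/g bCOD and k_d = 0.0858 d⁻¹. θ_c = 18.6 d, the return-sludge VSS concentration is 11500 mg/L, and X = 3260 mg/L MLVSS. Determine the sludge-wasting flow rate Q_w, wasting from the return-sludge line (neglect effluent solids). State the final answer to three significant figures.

Q_w ≈ 22.9 m³/d

Rearranging the biomass balance for a CMAS with decay, V = Y·Q·ΔS·θ_c / [X·(1+k_d θ_c)] = 0.392 × 810 × (2180 − 29.6) × 18.6 / [3260 × (1 + 0.0858 × 18.6)] = 1.27×10^7 / 8463 = 1501 m³.
θ_c = V·X/(Q_w·X_r) when wasting from the recycle, so Q_w = V·X/(θ_c·X_r) = 1501 × 3260 / (18.6 × 11500) = 22.87 m³/d.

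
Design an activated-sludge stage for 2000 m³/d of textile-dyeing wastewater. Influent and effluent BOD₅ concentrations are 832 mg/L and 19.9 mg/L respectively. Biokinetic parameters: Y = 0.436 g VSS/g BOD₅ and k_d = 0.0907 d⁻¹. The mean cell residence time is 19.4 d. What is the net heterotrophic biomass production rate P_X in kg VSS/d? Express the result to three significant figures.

P_X ≈ 257 kg VSS/d

Correct the yield for decay: Y_obs = Y/(1 + k_d θ_c) = 0.436 / (1 + 0.0907 × 19.4) = 0.436 / 2.760 = 0.1580.
Mass of BOD₅ removed per day: Q(S₀ − S) = 2000 × 812.1 g/m³ = 1624 kg/d.
So the net sludge growth is P_X = 0.1580 × 1624 = 256.6 kg VSS/d.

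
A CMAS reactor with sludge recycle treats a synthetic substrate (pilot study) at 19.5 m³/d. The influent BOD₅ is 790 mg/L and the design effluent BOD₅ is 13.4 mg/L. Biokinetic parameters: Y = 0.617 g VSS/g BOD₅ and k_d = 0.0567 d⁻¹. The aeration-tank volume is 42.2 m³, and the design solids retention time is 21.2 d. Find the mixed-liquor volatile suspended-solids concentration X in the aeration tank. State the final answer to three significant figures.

Solving the biomass balance for X: X = Y Q (S₀−S) θ_c / [V (1+k_d θ_c)] = 0.617 × 19.5 × (790 − 13.4) × 21.2 / [42.2 × (1 + 0.0567 × 21.2)] = 2132 mg/L.

X ≈ 2130 mg/L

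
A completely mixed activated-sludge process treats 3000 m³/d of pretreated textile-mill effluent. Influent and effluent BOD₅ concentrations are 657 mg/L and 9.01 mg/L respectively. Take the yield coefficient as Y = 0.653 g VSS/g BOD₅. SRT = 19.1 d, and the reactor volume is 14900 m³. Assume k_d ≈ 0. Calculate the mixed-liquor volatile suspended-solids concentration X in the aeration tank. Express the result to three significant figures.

X = Y·Q·ΔS·θ_c / V = 0.653 × 3000 × (657 − 9.01) × 19.1 / 14900 = 1627 mg/L.

X ≈ 1630 mg/L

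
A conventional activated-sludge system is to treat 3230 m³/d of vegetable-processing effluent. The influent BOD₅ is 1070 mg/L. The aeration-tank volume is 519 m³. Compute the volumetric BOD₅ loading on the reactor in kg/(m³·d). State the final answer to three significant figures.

L_v = Q S₀ / V = 3230 × 1070 × 10⁻³ / 519.0 = 6.659 kg/(m³·d).

L_v ≈ 6.66 kg BOD₅/(m³·d)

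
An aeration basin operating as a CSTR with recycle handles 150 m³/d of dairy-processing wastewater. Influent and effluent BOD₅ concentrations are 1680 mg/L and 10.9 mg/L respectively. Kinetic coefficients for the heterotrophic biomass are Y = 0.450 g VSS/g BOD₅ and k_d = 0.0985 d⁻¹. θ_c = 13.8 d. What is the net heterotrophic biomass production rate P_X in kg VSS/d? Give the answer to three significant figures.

P_X ≈ 47.8 kg VSS/d

The observed yield is Y_obs = Y/(1 + k_d·θ_c) = 0.450 / (1 + 0.0985 × 13.8) = 0.450 / 2.359 = 0.1907 g VSS per g BOD₅ removed.
Mass of BOD₅ removed per day: Q(S₀ − S) = 150 × 1669 g/m³ = 250.4 kg/d.
Biomass produced: P_X = Y_obs·Q·ΔS = 0.1907 × 250.4 ≈ 47.75 kg VSS/d.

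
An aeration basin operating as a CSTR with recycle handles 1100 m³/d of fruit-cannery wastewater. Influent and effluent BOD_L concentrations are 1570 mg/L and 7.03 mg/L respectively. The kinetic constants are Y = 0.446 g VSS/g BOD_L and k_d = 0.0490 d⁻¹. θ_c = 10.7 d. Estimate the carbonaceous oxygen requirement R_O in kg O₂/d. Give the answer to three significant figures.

R_O ≈ 1000 kg O₂/d

Y_obs = Y / (1 + k_d θ_c) = 0.446 / (1 + 0.0490 × 10.7) = 0.446 / 1.524 = 0.2926.
ΔS = 1570 − 7.03 = 1563 mg/L, so the substrate removal rate is 1100 × 1563/1000 = 1719 kg BOD_L/d.
Net sludge production P_X = 0.2926 × 1719 = 503.0 kg VSS/d.
R_O = Q·ΔS − 1.42 P_X = 1719 − 714.3 = 1005 kg O₂/d.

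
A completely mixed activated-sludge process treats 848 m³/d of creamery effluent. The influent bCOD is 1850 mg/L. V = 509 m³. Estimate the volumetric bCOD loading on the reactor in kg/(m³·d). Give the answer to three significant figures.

L_v ≈ 3.08 kg bCOD/(m³·d)

Volumetric loading L_v = Q·S₀ / V = 848 × 1850 g/m³ / 509.0 m³ = 3082 g/(m³·d) = 3.082 kg bCOD/(m³·d).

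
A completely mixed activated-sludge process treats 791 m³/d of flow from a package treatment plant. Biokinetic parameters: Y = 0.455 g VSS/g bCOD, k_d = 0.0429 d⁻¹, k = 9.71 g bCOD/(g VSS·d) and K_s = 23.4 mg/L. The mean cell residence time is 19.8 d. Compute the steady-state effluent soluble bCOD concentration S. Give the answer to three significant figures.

S ≈ 0.505 mg/L

Effluent substrate depends only on kinetics and SRT: S = K_s(1 + k_d θ_c) / [θ_c(Yk − k_d) − 1] = 23.4 × (1 + 0.0429 × 19.8) / [19.8 × (0.455 × 9.71 − 0.0429) − 1] = 43.28 / 85.63 = 0.5054 mg/L.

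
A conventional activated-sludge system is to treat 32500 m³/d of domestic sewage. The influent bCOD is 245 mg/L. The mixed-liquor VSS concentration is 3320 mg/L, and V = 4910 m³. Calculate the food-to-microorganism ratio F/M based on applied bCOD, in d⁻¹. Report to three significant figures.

F/M = applied load / biomass = Q·S₀/(V·X) = 32500 × 245 / (4910 × 3320) = 0.4885 d⁻¹.

F/M ≈ 0.488 d⁻¹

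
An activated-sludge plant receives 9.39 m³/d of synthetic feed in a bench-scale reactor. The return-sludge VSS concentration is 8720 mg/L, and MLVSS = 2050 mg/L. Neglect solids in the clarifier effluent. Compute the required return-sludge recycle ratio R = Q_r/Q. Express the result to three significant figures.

R ≈ 0.307

R = Q_r/Q = X/(X_r − X) = 2050 / (8720 − 2050) = 0.3073.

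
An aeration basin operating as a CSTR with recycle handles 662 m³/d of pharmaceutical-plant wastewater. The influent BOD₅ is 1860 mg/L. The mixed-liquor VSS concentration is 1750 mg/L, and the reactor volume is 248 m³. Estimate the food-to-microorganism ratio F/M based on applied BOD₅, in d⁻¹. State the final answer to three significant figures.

Food-to-microorganism ratio F/M = Q S₀ / (V X) = 662 × 1860 / (248.0 × 1750) = 2.837 d⁻¹.

F/M ≈ 2.84 d⁻¹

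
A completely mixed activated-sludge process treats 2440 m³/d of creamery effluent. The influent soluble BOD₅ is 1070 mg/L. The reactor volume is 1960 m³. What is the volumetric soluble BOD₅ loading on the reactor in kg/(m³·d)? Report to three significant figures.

L_v ≈ 1.33 kg soluble BOD₅/(m³·d)

L_v = Q S₀ / V = 2440 × 1070 × 10⁻³ / 1960 = 1.332 kg/(m³·d).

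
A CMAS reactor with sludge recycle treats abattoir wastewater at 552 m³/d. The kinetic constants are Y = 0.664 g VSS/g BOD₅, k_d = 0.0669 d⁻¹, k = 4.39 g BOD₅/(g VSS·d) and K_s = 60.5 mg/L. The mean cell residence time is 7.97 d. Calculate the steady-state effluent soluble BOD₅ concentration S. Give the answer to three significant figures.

S ≈ 4.27 mg/L

For a completely mixed reactor with recycle the Lawrence–McCarty relation gives S = K_s·(1 + k_d·θ_c) / [θ_c·(Y·k − k_d) − 1] = 60.5 × (1 + 0.0669 × 7.97) / [7.97 × (0.664 × 4.39 − 0.0669) − 1] = 92.76 / 21.70 = 4.275 mg/L.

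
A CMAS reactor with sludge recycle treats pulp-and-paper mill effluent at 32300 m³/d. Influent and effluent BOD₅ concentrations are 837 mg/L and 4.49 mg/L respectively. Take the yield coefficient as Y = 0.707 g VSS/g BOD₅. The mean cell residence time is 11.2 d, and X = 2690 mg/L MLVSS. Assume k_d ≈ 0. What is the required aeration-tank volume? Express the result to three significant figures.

Biomass mass balance (decay neglected): V·X = Y·Q·(S₀ − S)·θ_c, so V = 0.707 × 32300 × (837 − 4.49) × 11.2 / 2690 = 79155 m³.

V ≈ 79200 m³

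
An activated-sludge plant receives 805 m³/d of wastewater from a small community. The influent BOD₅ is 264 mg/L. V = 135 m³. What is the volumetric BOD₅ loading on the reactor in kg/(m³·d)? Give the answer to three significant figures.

L_v = Q S₀ / V = 805 × 264 × 10⁻³ / 135.0 = 1.574 kg/(m³·d).

L_v ≈ 1.57 kg BOD₅/(m³·d)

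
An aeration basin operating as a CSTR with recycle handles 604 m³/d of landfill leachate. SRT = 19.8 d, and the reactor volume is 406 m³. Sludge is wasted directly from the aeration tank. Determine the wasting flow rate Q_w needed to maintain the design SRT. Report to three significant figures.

Q_w ≈ 20.5 m³/d

With mixed-liquor wasting, θ_c = V/Q_w, so Q_w = V/θ_c = 406.0/19.8 = 20.51 m³/d.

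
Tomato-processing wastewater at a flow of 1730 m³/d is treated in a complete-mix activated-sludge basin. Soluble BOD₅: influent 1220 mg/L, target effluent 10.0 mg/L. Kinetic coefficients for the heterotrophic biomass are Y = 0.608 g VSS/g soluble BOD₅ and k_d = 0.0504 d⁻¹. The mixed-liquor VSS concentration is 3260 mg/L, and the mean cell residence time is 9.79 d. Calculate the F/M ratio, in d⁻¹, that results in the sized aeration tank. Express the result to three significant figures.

From the SRT design equation V = Y Q (S₀−S) θ_c / [X (1 + k_d θ_c)] = 0.608 × 1730 × (1220 − 10.0) × 9.79 / [3260 × (1 + 0.0504 × 9.79)] = 1.25×10^7 / 4869 = 2559 m³.
F/M = Q·S₀ / (V·X) = 1730 × 1220 / (2559 × 3260) = 0.2530 g soluble BOD₅·(g VSS·d)⁻¹.

F/M ≈ 0.253 d⁻¹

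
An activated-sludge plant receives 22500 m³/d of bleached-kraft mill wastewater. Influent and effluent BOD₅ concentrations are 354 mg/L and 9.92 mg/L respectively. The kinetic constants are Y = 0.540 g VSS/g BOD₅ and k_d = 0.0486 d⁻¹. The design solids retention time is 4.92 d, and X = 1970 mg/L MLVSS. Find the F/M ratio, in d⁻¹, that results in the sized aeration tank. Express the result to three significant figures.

F/M ≈ 0.480 d⁻¹

Steady-state biomass mass balance: V·X·(1 + k_d·θ_c) = Y·Q·(S₀ − S)·θ_c, so V = 0.540 × 22500 × (354 − 9.92) × 4.92 / [1970 × (1 + 0.0486 × 4.92)] = 2.06×10^7 / 2441 = 8426 m³.
F/M = Q·S₀ / (V·X) = 22500 × 354 / (8426 × 1970) = 0.4798 g BOD₅·(g VSS·d)⁻¹.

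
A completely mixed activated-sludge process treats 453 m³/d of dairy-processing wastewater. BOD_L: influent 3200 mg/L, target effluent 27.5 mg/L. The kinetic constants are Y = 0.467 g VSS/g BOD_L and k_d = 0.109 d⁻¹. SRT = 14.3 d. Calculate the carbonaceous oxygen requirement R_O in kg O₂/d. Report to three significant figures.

Observed yield with endogenous decay: Y_obs = Y / (1 + k_d·θ_c) = 0.467 / (1 + 0.109 × 14.3) = 0.467 / 2.559 = 0.1825 g VSS/g BOD_L.
Mass of BOD_L removed per day: Q(S₀ − S) = 453 × 3172 g/m³ = 1437 kg/d.
Net sludge production P_X = 0.1825 × 1437 = 262.3 kg VSS/d.
R_O = Q·(S₀ − S) − 1.42·P_X = 1437 − 1.42 × 262.3 = 1065 kg O₂/d.

R_O ≈ 1060 kg O₂/d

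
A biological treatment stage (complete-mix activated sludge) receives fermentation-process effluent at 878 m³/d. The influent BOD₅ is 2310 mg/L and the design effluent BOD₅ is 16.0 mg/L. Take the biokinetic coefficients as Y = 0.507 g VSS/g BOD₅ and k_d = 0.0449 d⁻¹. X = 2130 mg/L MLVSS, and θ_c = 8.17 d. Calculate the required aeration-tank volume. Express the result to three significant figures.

Rearranging the biomass balance for a CMAS with decay, V = Y·Q·ΔS·θ_c / [X·(1+k_d θ_c)] = 0.507 × 878 × (2310 − 16.0) × 8.17 / [2130 × (1 + 0.0449 × 8.17)] = 8.34×10^6 / 2911 = 2866 m³.

V ≈ 2870 m³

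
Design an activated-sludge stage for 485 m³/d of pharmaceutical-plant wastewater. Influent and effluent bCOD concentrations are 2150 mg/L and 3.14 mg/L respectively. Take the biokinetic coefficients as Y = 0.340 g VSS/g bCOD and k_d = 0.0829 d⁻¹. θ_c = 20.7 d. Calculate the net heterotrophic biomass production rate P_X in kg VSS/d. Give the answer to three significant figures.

P_X ≈ 130 kg VSS/d

Observed yield with endogenous decay: Y_obs = Y / (1 + k_d·θ_c) = 0.340 / (1 + 0.0829 × 20.7) = 0.340 / 2.716 = 0.1252 g VSS/g bCOD.
Substrate removed = Q·(S₀ − S) = 485 m³/d × (2150 − 3.14) g/m³ = 1.04×10^6 g/d = 1041 kg/d.
Biomass produced: P_X = Y_obs·Q·ΔS = 0.1252 × 1041 ≈ 130.3 kg VSS/d.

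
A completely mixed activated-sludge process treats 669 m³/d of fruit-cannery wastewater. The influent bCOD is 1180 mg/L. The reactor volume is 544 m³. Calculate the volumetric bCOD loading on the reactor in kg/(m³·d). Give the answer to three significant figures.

L_v = Q S₀ / V = 669 × 1180 × 10⁻³ / 544.0 = 1.451 kg/(m³·d).

L_v ≈ 1.45 kg bCOD/(m³·d)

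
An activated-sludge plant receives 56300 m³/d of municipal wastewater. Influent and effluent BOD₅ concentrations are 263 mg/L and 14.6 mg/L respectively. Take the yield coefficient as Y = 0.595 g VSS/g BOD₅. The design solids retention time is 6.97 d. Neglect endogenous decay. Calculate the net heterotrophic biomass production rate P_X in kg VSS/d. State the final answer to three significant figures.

P_X ≈ 8320 kg VSS/d

With endogenous decay neglected, the observed yield equals the true yield: Y_obs = Y = 0.595 g VSS/g BOD₅.
Mass of BOD₅ removed per day: Q(S₀ − S) = 56300 × 248.4 g/m³ = 13985 kg/d.
Biomass produced: P_X = Y_obs·Q·ΔS = 0.5950 × 13985 ≈ 8321 kg VSS/d.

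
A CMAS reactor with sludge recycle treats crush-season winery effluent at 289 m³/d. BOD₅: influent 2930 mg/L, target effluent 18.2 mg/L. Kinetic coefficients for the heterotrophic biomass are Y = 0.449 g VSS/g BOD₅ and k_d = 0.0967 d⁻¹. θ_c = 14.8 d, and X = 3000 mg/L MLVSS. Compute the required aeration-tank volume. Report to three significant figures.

Rearranging the biomass balance for a CMAS with decay, V = Y·Q·ΔS·θ_c / [X·(1+k_d θ_c)] = 0.449 × 289 × (2930 − 18.2) × 14.8 / [3000 × (1 + 0.0967 × 14.8)] = 5.59×10^6 / 7293 = 766.7 m³.

V ≈ 767 m³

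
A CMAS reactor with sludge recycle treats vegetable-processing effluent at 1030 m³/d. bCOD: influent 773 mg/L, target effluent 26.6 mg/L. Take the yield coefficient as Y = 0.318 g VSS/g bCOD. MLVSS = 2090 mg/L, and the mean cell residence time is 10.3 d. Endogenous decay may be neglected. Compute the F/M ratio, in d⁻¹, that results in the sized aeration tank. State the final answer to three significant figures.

V·X = Y·Q·ΔS·θ_c gives V = 0.318 × 1030 × (773 − 26.6) × 10.3 / 2090 = 1205 m³.
F/M = applied load / biomass = Q·S₀/(V·X) = 1030 × 773 / (1205 × 2090) = 0.3162 d⁻¹.

F/M ≈ 0.316 d⁻¹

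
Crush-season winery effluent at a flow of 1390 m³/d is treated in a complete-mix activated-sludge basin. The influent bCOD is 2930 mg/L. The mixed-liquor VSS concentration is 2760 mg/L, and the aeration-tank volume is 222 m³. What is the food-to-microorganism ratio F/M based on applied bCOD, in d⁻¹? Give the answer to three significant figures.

F/M ≈ 6.65 d⁻¹

F/M = applied load / biomass = Q·S₀/(V·X) = 1390 × 2930 / (222.0 × 2760) = 6.647 d⁻¹.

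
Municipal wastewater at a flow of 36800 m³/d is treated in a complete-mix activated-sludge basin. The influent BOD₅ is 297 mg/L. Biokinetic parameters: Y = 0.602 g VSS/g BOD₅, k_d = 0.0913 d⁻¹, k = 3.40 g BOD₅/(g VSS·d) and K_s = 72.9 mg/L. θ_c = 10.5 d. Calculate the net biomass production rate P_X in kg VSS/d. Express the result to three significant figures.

P_X ≈ 3280 kg VSS/d

Effluent substrate depends only on kinetics and SRT: S = K_s(1 + k_d θ_c) / [θ_c(Yk − k_d) − 1] = 72.9 × (1 + 0.0913 × 10.5) / [10.5 × (0.602 × 3.40 − 0.0913) − 1] = 142.8 / 19.53 = 7.310 mg/L.
Correct the yield for decay: Y_obs = Y/(1 + k_d θ_c) = 0.602 / (1 + 0.0913 × 10.5) = 0.602 / 1.959 = 0.3074.
Mass of BOD₅ removed per day: Q(S₀ − S) = 36800 × 289.7 g/m³ = 10661 kg/d.
P_X = Y_obs · Q(S₀ − S) = 0.3074 × 10661 = 3277 kg VSS/d.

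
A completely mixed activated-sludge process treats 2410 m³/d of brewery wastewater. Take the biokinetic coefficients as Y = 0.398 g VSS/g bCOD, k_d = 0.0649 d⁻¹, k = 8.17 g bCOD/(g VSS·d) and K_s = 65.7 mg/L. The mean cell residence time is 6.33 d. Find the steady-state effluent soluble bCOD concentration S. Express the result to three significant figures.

Effluent substrate depends only on kinetics and SRT: S = K_s(1 + k_d θ_c) / [θ_c(Yk − k_d) − 1] = 65.7 × (1 + 0.0649 × 6.33) / [6.33 × (0.398 × 8.17 − 0.0649) − 1] = 92.69 / 19.17 = 4.835 mg/L.

S ≈ 4.83 mg/L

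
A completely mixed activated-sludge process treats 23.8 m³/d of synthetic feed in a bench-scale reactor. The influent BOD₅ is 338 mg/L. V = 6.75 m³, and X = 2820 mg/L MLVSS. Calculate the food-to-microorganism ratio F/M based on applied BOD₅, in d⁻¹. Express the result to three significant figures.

F/M ≈ 0.423 d⁻¹

Food-to-microorganism ratio F/M = Q S₀ / (V X) = 23.8 × 338 / (6.750 × 2820) = 0.4226 d⁻¹.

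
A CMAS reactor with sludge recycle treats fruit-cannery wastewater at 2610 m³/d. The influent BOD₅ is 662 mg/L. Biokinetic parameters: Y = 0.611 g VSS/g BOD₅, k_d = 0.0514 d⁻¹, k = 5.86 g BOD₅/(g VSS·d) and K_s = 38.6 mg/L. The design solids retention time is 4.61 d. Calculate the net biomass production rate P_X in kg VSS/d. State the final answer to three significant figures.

For a completely mixed reactor with recycle the Lawrence–McCarty relation gives S = K_s·(1 + k_d·θ_c) / [θ_c·(Y·k − k_d) − 1] = 38.6 × (1 + 0.0514 × 4.61) / [4.61 × (0.611 × 5.86 − 0.0514) − 1] = 47.75 / 15.27 = 3.127 mg/L.
Correct the yield for decay: Y_obs = Y/(1 + k_d θ_c) = 0.611 / (1 + 0.0514 × 4.61) = 0.611 / 1.237 = 0.4940.
Q·(S₀ − S) = 2610 × (662 − 3.13) × 10⁻³ = 1720 kg/d removed.
So the net sludge growth is P_X = 0.4940 × 1720 = 849.4 kg VSS/d.

P_X ≈ 849 kg VSS/d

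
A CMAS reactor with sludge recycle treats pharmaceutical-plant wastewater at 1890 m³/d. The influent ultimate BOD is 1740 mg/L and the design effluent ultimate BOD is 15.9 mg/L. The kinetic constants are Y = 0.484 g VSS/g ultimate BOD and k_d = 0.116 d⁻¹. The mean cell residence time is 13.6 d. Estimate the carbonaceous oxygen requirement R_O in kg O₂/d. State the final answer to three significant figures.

Observed yield with endogenous decay: Y_obs = Y / (1 + k_d·θ_c) = 0.484 / (1 + 0.116 × 13.6) = 0.484 / 2.578 = 0.1878 g VSS/g ultimate BOD.
Substrate removed = Q·(S₀ − S) = 1890 m³/d × (1740 − 15.9) g/m³ = 3.26×10^6 g/d = 3259 kg/d.
Biomass synthesised: P_X = Y_obs × 3259 = 611.9 kg VSS/d.
R_O = Q·(S₀ − S) − 1.42·P_X = 3259 − 1.42 × 611.9 = 2390 kg O₂/d.

R_O ≈ 2390 kg O₂/d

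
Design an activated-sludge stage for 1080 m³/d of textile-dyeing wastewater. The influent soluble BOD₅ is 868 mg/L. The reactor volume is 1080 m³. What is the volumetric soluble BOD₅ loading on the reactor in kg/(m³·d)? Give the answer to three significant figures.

L_v = Q S₀ / V = 1080 × 868 × 10⁻³ / 1080 = 0.8680 kg/(m³·d).

L_v ≈ 0.868 kg soluble BOD₅/(m³·d)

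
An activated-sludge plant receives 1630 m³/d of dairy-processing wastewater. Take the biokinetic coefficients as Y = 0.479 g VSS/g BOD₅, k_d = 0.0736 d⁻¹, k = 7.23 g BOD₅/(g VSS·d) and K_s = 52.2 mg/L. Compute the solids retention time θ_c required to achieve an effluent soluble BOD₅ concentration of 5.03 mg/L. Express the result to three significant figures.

θ_c ≈ 4.33 d

Specific growth rate at S = 5.03 mg/L: μ = YkS/(K_s+S) = 0.479·7.23·5.03/(52.2+5.03) = 0.3044 d⁻¹.
1/θ_c = 0.3044 − 0.0736 = 0.2308 d⁻¹, so θ_c = 4.333 d.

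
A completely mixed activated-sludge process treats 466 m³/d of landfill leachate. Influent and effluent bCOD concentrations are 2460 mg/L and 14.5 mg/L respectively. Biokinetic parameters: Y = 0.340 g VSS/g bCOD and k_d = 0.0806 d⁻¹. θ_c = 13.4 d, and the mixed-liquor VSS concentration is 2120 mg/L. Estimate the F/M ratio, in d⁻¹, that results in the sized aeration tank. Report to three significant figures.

From the SRT design equation V = Y Q (S₀−S) θ_c / [X (1 + k_d θ_c)] = 0.340 × 466 × (2460 − 14.5) × 13.4 / [2120 × (1 + 0.0806 × 13.4)] = 5.19×10^6 / 4410 = 1177 m³.
F/M = applied load / biomass = Q·S₀/(V·X) = 466 × 2460 / (1177 × 2120) = 0.4593 d⁻¹.

F/M ≈ 0.459 d⁻¹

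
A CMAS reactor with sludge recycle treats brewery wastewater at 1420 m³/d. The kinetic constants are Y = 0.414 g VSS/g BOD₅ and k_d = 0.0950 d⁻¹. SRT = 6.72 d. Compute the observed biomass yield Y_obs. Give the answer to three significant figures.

Y_obs ≈ 0.253 g VSS/g BOD₅

Observed yield with endogenous decay: Y_obs = Y / (1 + k_d·θ_c) = 0.414 / (1 + 0.0950 × 6.72) = 0.414 / 1.638 = 0.2527 g VSS/g BOD₅.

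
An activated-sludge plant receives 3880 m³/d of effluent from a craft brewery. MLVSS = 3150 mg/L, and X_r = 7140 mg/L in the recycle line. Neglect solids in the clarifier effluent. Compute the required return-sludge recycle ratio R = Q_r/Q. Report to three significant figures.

R ≈ 0.789

Solids balance on the clarifier gives (1+R)X = R·X_r, so R = X/(X_r − X) = 3150 / (7140 − 3150) = 0.7895.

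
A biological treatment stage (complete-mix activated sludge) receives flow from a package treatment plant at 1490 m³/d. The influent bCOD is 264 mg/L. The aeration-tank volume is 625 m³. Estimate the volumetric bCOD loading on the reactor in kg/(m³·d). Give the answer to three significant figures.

L_v = Q S₀ / V = 1490 × 264 × 10⁻³ / 625.0 = 0.6294 kg/(m³·d).

L_v ≈ 0.629 kg bCOD/(m³·d)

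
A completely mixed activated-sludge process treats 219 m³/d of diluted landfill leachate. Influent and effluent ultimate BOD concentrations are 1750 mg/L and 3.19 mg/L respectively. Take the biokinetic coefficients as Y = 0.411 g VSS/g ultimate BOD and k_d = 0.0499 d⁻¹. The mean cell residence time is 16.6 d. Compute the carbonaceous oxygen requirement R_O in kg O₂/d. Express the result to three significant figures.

R_O ≈ 260 kg O₂/d

Observed yield with endogenous decay: Y_obs = Y / (1 + k_d·θ_c) = 0.411 / (1 + 0.0499 × 16.6) = 0.411 / 1.828 = 0.2248 g VSS/g ultimate BOD.
Mass of ultimate BOD removed per day: Q(S₀ − S) = 219 × 1747 g/m³ = 382.6 kg/d.
Net sludge production P_X = 0.2248 × 382.6 = 86.00 kg VSS/d.
Carbonaceous O₂ demand = substrate oxidised − cell-mass equivalent = 382.6 − 1.42 × 86.00 = 260.4 kg O₂/d.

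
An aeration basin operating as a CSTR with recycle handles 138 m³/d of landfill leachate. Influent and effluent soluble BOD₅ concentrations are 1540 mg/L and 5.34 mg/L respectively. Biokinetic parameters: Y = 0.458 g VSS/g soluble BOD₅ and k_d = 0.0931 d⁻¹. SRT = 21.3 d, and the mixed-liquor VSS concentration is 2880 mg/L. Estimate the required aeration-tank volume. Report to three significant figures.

From the SRT design equation V = Y Q (S₀−S) θ_c / [X (1 + k_d θ_c)] = 0.458 × 138 × (1540 − 5.34) × 21.3 / [2880 × (1 + 0.0931 × 21.3)] = 2.07×10^6 / 8591 = 240.5 m³.

V ≈ 240 m³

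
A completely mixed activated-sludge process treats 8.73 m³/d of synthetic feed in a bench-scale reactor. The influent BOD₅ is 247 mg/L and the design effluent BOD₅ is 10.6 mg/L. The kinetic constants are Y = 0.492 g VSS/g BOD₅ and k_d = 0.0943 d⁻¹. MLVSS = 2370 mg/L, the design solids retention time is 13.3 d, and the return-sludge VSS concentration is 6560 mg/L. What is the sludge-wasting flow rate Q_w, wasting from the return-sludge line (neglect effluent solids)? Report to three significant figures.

Q_w ≈ 0.0687 m³/d

From the SRT design equation V = Y Q (S₀−S) θ_c / [X (1 + k_d θ_c)] = 0.492 × 8.73 × (247 − 10.6) × 13.3 / [2370 × (1 + 0.0943 × 13.3)] = 1.35×10^4 / 5342 = 2.528 m³.
Q_w = (V·X)/(θ_c X_r) = 2.528 × 2370 / (13.3 × 6560) = 0.06866 m³/d.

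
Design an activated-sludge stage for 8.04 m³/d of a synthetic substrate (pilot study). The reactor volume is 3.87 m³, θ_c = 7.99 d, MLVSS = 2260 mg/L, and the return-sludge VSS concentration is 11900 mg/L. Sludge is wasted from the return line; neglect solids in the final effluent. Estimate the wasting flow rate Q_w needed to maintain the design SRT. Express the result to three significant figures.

Wasting from the return line (neglecting effluent solids): Q_w = V·X / (θ_c·X_r) = 3.870 × 2260 / (7.99 × 11900) = 0.09199 m³/d.

Q_w ≈ 0.0920 m³/d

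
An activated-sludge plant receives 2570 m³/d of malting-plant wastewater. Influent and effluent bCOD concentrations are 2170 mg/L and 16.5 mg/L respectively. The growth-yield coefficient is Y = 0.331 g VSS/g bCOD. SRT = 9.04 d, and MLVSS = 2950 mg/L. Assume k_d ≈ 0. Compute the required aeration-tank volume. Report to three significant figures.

V·X = Y·Q·ΔS·θ_c gives V = 0.331 × 2570 × (2170 − 16.5) × 9.04 / 2950 = 5614 m³.

V ≈ 5610 m³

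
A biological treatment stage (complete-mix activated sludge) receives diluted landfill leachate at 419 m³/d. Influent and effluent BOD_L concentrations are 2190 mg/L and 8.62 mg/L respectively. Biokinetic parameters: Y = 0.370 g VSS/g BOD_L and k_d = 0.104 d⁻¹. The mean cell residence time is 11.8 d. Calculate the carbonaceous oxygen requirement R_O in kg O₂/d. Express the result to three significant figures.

The observed yield is Y_obs = Y/(1 + k_d·θ_c) = 0.370 / (1 + 0.104 × 11.8) = 0.370 / 2.227 = 0.1661 g VSS per g BOD_L removed.
ΔS = 2190 − 8.62 = 2181 mg/L, so the substrate removal rate is 419 × 2181/1000 = 914.0 kg BOD_L/d.
Net sludge production P_X = 0.1661 × 914.0 = 151.8 kg VSS/d.
Carbonaceous O₂ demand = substrate oxidised − cell-mass equivalent = 914.0 − 1.42 × 151.8 = 698.4 kg O₂/d.

R_O ≈ 698 kg O₂/d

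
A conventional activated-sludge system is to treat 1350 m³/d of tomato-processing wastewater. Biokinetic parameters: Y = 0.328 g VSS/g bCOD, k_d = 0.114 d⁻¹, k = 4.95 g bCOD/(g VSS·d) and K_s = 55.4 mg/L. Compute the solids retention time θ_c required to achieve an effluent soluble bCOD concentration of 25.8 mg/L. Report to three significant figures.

From 1/θ_c = Y·k·S/(K_s + S) − k_d: Y·k·S/(K_s+S) = 0.328 × 4.95 × 25.8 / (55.4 + 25.8) = 0.5159 d⁻¹.
θ_c = 1/(μ − k_d) = 1/(0.5159 − 0.114) = 1/0.4019 = 2.488 d.

θ_c ≈ 2.49 d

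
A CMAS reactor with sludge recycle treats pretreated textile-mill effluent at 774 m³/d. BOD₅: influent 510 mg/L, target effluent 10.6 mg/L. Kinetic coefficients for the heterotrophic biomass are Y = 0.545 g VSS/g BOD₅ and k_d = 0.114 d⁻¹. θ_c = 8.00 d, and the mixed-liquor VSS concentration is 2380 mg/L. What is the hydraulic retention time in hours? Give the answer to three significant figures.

Steady-state biomass mass balance: V·X·(1 + k_d·θ_c) = Y·Q·(S₀ − S)·θ_c, so V = 0.545 × 774 × (510 − 10.6) × 8.00 / [2380 × (1 + 0.114 × 8.00)] = 1.69×10^6 / 4551 = 370.3 m³.
τ = V/Q = 370.3/774 = 0.4785 d, or 11.48 h.

τ ≈ 11.5 h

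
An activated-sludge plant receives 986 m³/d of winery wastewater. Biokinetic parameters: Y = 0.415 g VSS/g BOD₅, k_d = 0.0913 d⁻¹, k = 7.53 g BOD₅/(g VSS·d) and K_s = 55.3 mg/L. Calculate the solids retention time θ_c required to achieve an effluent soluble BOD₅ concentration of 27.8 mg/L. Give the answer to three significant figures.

θ_c ≈ 1.05 d

At the target effluent, Y k S/(K_s+S) = 0.415×7.53×27.8/83.10 = 1.045 d⁻¹.
θ_c = 1/(μ − k_d) = 1/(1.045 − 0.0913) = 1/0.9541 = 1.048 d.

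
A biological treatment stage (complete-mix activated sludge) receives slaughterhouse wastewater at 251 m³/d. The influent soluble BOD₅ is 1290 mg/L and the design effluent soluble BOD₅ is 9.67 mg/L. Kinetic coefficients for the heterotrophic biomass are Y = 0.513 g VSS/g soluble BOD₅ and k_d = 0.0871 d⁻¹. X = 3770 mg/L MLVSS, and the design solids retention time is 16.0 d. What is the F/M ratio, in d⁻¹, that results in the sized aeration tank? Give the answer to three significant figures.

F/M ≈ 0.294 d⁻¹

Rearranging the biomass balance for a CMAS with decay, V = Y·Q·ΔS·θ_c / [X·(1+k_d θ_c)] = 0.513 × 251 × (1290 − 9.67) × 16.0 / [3770 × (1 + 0.0871 × 16.0)] = 2.64×10^6 / 9024 = 292.3 m³.
F/M = applied load / biomass = Q·S₀/(V·X) = 251 × 1290 / (292.3 × 3770) = 0.2938 d⁻¹.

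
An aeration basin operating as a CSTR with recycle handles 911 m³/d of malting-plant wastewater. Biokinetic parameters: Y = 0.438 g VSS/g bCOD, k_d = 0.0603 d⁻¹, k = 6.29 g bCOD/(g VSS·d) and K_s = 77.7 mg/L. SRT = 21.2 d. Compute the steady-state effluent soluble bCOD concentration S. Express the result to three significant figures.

For a completely mixed reactor with recycle the Lawrence–McCarty relation gives S = K_s·(1 + k_d·θ_c) / [θ_c·(Y·k − k_d) − 1] = 77.7 × (1 + 0.0603 × 21.2) / [21.2 × (0.438 × 6.29 − 0.0603) − 1] = 177.0 / 56.13 = 3.154 mg/L.

S ≈ 3.15 mg/L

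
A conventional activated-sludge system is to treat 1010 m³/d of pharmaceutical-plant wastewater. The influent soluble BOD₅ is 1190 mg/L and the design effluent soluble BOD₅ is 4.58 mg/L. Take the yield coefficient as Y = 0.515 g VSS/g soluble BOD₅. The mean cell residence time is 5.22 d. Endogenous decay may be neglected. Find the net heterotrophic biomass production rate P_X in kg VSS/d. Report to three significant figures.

P_X ≈ 617 kg VSS/d

Since k_d ≈ 0, Y_obs = Y = 0.515 g VSS/g soluble BOD₅.
Q·(S₀ − S) = 1010 × (1190 − 4.58) × 10⁻³ = 1197 kg/d removed.
Biomass produced: P_X = Y_obs·Q·ΔS = 0.5150 × 1197 ≈ 616.6 kg VSS/d.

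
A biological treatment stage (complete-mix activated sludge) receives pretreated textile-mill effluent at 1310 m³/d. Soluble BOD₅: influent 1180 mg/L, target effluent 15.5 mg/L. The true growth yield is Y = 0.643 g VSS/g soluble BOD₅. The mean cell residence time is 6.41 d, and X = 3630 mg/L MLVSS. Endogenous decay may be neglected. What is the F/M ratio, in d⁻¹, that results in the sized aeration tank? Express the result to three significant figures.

F/M ≈ 0.246 d⁻¹

Biomass mass balance (decay neglected): V·X = Y·Q·(S₀ − S)·θ_c, so V = 0.643 × 1310 × (1180 − 15.5) × 6.41 / 3630 = 1732 m³.
Food-to-microorganism ratio F/M = Q S₀ / (V X) = 1310 × 1180 / (1732 × 3630) = 0.2459 d⁻¹.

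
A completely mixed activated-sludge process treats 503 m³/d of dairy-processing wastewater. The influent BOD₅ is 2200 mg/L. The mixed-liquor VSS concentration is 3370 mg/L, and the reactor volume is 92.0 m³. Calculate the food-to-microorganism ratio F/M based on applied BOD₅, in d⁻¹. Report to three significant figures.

F/M = applied load / biomass = Q·S₀/(V·X) = 503 × 2200 / (92.00 × 3370) = 3.569 d⁻¹.

F/M ≈ 3.57 d⁻¹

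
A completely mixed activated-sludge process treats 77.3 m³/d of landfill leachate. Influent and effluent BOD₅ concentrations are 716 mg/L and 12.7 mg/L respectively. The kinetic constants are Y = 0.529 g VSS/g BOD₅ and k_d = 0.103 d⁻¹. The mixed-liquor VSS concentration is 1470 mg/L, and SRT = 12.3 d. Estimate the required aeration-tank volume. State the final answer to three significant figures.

V ≈ 106 m³

Steady-state biomass mass balance: V·X·(1 + k_d·θ_c) = Y·Q·(S₀ − S)·θ_c, so V = 0.529 × 77.3 × (716 − 12.7) × 12.3 / [1470 × (1 + 0.103 × 12.3)] = 3.54×10^5 / 3332 = 106.2 m³.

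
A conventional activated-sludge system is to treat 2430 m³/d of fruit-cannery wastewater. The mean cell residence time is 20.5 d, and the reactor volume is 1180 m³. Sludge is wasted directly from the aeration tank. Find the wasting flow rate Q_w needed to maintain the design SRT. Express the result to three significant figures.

Q_w ≈ 57.6 m³/d

For wasting at MLVSS concentration, Q_w = V/θ_c = 1180/20.5 = 57.56 m³/d.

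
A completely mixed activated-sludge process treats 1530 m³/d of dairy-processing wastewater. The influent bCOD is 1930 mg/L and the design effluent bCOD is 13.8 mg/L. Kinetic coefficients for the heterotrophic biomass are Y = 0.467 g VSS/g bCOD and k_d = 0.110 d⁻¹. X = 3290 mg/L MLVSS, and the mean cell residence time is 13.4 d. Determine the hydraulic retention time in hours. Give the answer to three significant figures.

τ ≈ 35.4 h

Rearranging the biomass balance for a CMAS with decay, V = Y·Q·ΔS·θ_c / [X·(1+k_d θ_c)] = 0.467 × 1530 × (1930 − 13.8) × 13.4 / [3290 × (1 + 0.110 × 13.4)] = 1.83×10^7 / 8139 = 2254 m³.
τ = V/Q = 2254/1530 = 1.473 d, or 35.36 h.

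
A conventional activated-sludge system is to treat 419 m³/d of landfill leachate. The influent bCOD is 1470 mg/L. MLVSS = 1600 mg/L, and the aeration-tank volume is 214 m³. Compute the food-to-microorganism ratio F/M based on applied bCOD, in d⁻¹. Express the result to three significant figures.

F/M = applied load / biomass = Q·S₀/(V·X) = 419 × 1470 / (214.0 × 1600) = 1.799 d⁻¹.

F/M ≈ 1.80 d⁻¹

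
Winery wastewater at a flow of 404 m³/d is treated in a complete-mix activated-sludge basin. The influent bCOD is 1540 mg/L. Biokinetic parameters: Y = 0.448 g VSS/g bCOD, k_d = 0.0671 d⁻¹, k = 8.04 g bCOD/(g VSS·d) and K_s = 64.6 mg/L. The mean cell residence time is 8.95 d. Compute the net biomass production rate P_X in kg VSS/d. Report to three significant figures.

Effluent substrate depends only on kinetics and SRT: S = K_s(1 + k_d θ_c) / [θ_c(Yk − k_d) − 1] = 64.6 × (1 + 0.0671 × 8.95) / [8.95 × (0.448 × 8.04 − 0.0671) − 1] = 103.4 / 30.64 = 3.375 mg/L.
Correct the yield for decay: Y_obs = Y/(1 + k_d θ_c) = 0.448 / (1 + 0.0671 × 8.95) = 0.448 / 1.601 = 0.2799.
Q·(S₀ − S) = 404 × (1540 − 3.37) × 10⁻³ = 620.8 kg/d removed.
Biomass produced: P_X = Y_obs·Q·ΔS = 0.2799 × 620.8 ≈ 173.8 kg VSS/d.

P_X ≈ 174 kg VSS/d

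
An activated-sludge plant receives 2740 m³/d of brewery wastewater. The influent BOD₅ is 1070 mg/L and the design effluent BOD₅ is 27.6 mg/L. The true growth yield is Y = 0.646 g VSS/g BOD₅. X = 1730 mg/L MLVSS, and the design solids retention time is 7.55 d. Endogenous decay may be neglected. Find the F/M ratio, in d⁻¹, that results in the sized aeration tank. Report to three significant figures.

Biomass mass balance (decay neglected): V·X = Y·Q·(S₀ − S)·θ_c, so V = 0.646 × 2740 × (1070 − 27.6) × 7.55 / 1730 = 8052 m³.
Food-to-microorganism ratio F/M = Q S₀ / (V X) = 2740 × 1070 / (8052 × 1730) = 0.2105 d⁻¹.

F/M ≈ 0.210 d⁻¹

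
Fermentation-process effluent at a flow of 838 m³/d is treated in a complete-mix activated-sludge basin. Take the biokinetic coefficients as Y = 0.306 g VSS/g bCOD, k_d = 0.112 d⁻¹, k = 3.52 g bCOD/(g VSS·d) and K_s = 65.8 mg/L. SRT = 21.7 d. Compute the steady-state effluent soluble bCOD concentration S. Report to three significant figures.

S ≈ 11.3 mg/L

For a completely mixed reactor with recycle the Lawrence–McCarty relation gives S = K_s·(1 + k_d·θ_c) / [θ_c·(Y·k − k_d) − 1] = 65.8 × (1 + 0.112 × 21.7) / [21.7 × (0.306 × 3.52 − 0.112) − 1] = 225.7 / 19.94 = 11.32 mg/L.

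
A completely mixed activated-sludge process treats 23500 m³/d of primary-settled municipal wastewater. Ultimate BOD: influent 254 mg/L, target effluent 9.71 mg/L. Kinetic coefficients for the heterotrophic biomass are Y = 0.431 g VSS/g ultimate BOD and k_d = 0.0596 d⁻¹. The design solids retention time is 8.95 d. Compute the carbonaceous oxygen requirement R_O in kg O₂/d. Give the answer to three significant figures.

R_O ≈ 3450 kg O₂/d

Correct the yield for decay: Y_obs = Y/(1 + k_d θ_c) = 0.431 / (1 + 0.0596 × 8.95) = 0.431 / 1.533 = 0.2811.
Substrate removed = Q·(S₀ − S) = 23500 m³/d × (254 − 9.71) g/m³ = 5.74×10^6 g/d = 5741 kg/d.
Net sludge production P_X = 0.2811 × 5741 = 1614 kg VSS/d.
Carbonaceous O₂ demand = substrate oxidised − cell-mass equivalent = 5741 − 1.42 × 1614 = 3450 kg O₂/d.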